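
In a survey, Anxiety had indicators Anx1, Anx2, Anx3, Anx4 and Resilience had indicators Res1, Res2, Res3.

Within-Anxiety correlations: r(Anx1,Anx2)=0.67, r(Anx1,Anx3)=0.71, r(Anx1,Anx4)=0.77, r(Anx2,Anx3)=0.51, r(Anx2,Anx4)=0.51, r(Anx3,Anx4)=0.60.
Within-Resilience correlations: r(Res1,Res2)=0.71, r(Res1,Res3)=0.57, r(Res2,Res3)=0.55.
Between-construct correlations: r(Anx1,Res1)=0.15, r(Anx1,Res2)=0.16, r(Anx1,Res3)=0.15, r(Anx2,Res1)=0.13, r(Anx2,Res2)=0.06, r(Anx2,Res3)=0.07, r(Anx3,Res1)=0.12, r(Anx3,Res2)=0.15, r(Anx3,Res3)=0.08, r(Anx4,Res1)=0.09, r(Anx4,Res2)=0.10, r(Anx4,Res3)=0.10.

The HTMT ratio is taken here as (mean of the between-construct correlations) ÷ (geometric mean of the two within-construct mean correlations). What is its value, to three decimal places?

0.183

Between-construct mean = 1.36/12 = 0.1133.
Mean within-Anx = 3.77/6 = 0.6283; mean within-Res = 1.83/3 = 0.6100.
Geometric mean = √(0.6283 × 0.6100) = 0.6191.
HTMT = 0.1133 / 0.6191 = 0.183.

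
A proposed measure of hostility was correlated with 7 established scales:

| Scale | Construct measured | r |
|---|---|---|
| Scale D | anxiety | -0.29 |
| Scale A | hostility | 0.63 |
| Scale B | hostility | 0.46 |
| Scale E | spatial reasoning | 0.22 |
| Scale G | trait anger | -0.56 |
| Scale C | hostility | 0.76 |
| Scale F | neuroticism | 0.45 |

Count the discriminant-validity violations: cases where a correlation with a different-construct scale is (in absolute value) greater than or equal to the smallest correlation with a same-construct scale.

Convergent (same construct = hostility): Scale A, Scale B, Scale C.
Smallest convergent = 0.46. Discriminant |r|: 0.29, 0.22, 0.56, 0.45; count ≥ 0.46 → 1.

1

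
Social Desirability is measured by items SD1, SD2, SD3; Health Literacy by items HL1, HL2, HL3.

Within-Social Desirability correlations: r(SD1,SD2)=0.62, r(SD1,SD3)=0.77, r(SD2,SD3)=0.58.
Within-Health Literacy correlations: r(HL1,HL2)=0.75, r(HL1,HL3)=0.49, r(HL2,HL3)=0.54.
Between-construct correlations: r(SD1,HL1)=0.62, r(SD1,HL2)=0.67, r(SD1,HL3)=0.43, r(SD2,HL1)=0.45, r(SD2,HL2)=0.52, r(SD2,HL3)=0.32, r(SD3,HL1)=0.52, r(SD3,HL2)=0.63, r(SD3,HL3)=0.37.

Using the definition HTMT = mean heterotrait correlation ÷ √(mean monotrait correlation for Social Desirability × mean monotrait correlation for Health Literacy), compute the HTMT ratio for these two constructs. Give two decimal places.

0.81

Between-construct mean = 4.53/9 = 0.5033.
Mean within-SD = 1.97/3 = 0.6567; mean within-HL = 1.78/3 = 0.5933.
Geometric mean = √(0.6567 × 0.5933) = 0.6242.
HTMT = 0.5033 / 0.6242 = 0.81.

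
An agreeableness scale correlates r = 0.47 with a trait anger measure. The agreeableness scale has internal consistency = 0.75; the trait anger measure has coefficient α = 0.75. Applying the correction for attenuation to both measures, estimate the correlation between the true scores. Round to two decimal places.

0.63

r_true = r_obs / √(r_xx · r_yy) = 0.47 / √(0.75 × 0.75) = 0.47 / √0.5625 = 0.47 / 0.7500 ≈ 0.63.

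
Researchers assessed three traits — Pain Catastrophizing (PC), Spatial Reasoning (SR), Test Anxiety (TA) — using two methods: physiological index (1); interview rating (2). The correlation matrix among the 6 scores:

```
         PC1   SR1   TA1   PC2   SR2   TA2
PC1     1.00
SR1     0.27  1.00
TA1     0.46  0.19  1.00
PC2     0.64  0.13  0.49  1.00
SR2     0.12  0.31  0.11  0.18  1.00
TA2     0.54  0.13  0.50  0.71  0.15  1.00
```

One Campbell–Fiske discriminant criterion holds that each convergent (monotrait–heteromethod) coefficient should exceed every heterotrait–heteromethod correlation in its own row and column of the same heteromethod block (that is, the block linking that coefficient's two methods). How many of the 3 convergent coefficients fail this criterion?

Checking each validity diagonal entry against its comparison values:
PC (methods 1·2): 0.64 vs {0.12, 0.13, 0.54, 0.49} → pass.
SR (methods 1·2): 0.31 vs {0.13, 0.12, 0.13, 0.11} → pass.
TA (methods 1·2): 0.50 vs {0.49, 0.54, 0.11, 0.13} → fail.
1 of 3 fail.

1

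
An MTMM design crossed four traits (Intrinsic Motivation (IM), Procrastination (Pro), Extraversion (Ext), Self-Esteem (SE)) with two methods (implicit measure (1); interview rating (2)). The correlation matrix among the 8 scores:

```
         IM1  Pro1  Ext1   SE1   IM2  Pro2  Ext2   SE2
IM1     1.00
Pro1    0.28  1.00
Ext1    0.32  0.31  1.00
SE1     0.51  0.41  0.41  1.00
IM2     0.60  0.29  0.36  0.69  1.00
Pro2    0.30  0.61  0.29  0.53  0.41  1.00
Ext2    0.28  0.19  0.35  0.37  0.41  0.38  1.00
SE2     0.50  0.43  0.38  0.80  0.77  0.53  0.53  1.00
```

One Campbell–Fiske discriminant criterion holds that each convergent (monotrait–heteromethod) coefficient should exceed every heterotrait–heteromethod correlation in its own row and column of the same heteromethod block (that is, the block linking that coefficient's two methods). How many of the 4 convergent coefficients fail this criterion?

Each convergent coefficient versus the relevant comparison correlations:
IM (methods 1·2): 0.60 vs {0.30, 0.29, 0.28, 0.36, 0.50, 0.69} → fail.
Pro (methods 1·2): 0.61 vs {0.29, 0.30, 0.19, 0.29, 0.43, 0.53} → pass.
Ext (methods 1·2): 0.35 vs {0.36, 0.28, 0.29, 0.19, 0.38, 0.37} → fail.
SE (methods 1·2): 0.80 vs {0.69, 0.50, 0.53, 0.43, 0.37, 0.38} → pass.
2 of 4 fail.

2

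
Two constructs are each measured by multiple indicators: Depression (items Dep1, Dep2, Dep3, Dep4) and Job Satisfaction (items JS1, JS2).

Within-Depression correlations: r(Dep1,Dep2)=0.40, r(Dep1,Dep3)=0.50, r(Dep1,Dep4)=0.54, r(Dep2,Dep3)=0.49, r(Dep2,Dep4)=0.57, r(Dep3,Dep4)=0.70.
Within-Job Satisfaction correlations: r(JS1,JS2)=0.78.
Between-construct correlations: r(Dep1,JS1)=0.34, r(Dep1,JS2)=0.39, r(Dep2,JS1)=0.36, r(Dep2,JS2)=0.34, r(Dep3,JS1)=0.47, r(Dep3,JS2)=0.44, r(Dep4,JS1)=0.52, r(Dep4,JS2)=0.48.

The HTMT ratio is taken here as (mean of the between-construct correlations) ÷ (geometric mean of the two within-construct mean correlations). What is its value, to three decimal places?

0.647

Mean between = 3.34/8 = 0.4175.
Mean within-Dep = 3.20/6 = 0.5333; mean within-JS = 0.78/1 = 0.7800.
Geometric mean = √(0.5333 × 0.7800) = 0.6450.
HTMT = 0.4175 / 0.6450 = 0.647.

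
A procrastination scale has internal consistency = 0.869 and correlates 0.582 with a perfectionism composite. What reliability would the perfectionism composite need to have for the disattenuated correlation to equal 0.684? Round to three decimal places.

r_true = r_obs / √(r_xx · r_yy) ⇒ 0.684 = 0.582 / √(0.869 · r_yy).
√(0.869 · r_yy) = 0.582 / 0.684 = 0.8509; 0.869 · r_yy = 0.7240; r_yy = 0.7240 / 0.869 ≈ 0.833.

0.833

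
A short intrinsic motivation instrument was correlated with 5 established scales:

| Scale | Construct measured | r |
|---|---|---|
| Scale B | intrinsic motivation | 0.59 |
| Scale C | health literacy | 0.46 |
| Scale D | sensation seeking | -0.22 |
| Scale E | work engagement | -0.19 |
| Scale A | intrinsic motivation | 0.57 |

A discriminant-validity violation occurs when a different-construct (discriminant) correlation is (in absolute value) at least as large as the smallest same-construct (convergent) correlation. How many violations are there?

Convergent (same construct = intrinsic motivation): Scale B, Scale A.
Smallest convergent = 0.57. Discriminant |r|: 0.46, 0.22, 0.19; count ≥ 0.57 → 0.

0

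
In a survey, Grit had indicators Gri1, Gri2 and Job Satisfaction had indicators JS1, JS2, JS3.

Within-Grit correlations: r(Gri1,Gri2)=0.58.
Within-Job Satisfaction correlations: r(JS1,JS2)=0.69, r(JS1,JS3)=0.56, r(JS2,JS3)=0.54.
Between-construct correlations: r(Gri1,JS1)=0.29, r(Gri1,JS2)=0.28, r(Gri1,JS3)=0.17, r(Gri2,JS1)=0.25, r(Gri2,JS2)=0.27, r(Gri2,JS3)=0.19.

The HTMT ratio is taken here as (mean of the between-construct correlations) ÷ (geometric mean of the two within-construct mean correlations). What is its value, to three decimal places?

Mean heterotrait r = 1.45/6 = 0.2417.
Mean within-Gri = 0.58/1 = 0.5800; mean within-JS = 1.79/3 = 0.5967.
Geometric mean = √(0.5800 × 0.5967) = 0.5883.
HTMT = 0.2417 / 0.5883 = 0.411.

0.411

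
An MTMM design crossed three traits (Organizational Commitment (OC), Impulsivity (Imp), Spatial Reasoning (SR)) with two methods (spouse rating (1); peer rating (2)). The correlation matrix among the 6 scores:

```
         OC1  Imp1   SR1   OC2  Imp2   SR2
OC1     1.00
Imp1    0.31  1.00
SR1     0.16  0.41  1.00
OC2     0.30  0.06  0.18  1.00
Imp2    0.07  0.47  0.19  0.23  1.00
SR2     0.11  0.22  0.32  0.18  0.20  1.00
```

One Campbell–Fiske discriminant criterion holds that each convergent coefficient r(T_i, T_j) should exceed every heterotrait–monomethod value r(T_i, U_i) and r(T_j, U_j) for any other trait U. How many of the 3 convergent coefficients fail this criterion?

Checking each validity diagonal entry against its comparison values:
OC (methods 1·2): 0.30 vs {0.31, 0.23, 0.16, 0.18} → fail.
Imp (methods 1·2): 0.47 vs {0.31, 0.23, 0.41, 0.20} → pass.
SR (methods 1·2): 0.32 vs {0.16, 0.18, 0.41, 0.20} → fail.
2 of 3 fail.

2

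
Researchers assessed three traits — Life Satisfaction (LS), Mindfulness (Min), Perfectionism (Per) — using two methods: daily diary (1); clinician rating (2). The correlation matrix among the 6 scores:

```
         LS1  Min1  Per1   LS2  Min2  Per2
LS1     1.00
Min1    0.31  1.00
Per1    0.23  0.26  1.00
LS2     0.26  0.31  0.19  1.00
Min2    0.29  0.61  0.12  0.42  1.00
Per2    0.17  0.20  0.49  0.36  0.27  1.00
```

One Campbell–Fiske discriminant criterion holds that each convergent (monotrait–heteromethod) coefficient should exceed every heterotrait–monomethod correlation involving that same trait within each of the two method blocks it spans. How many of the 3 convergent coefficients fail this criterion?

Convergent coefficients and their comparison sets:
LS (methods 1·2): 0.26 vs {0.31, 0.42, 0.23, 0.36} → fail.
Min (methods 1·2): 0.61 vs {0.31, 0.42, 0.26, 0.27} → pass.
Per (methods 1·2): 0.49 vs {0.23, 0.36, 0.26, 0.27} → pass.
1 of 3 fail.

1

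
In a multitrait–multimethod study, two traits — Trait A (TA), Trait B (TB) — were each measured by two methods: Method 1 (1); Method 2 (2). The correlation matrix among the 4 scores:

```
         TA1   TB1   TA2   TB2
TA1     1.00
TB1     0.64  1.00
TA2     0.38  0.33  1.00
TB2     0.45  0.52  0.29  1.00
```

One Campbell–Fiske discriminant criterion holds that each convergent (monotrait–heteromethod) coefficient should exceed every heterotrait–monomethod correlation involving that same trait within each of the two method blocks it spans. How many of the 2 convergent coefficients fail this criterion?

Each convergent coefficient versus the relevant comparison correlations:
TA (methods 1·2): 0.38 vs {0.64, 0.29} → fail.
TB (methods 1·2): 0.52 vs {0.64, 0.29} → fail.
2 of 2 fail.

2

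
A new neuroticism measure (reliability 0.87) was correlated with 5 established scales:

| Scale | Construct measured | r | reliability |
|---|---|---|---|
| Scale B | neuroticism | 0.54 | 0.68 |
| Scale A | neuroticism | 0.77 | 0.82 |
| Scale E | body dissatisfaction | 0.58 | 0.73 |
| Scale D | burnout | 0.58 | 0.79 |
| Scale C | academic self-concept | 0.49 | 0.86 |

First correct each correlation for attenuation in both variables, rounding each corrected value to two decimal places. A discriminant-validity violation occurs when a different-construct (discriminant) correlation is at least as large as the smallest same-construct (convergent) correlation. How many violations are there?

Disattenuated r (r / √(r_scale · r_new)):
  Scale B (conv): 0.54 / √(0.68·0.87) = 0.70
  Scale A (conv): 0.77 / √(0.82·0.87) = 0.91
  Scale E (disc): 0.58 / √(0.73·0.87) = 0.73
  Scale D (disc): 0.58 / √(0.79·0.87) = 0.70
  Scale C (disc): 0.49 / √(0.86·0.87) = 0.57
Smallest convergent = 0.70. Discriminant values: 0.73, 0.70, 0.57; count ≥ 0.70 → 2.

2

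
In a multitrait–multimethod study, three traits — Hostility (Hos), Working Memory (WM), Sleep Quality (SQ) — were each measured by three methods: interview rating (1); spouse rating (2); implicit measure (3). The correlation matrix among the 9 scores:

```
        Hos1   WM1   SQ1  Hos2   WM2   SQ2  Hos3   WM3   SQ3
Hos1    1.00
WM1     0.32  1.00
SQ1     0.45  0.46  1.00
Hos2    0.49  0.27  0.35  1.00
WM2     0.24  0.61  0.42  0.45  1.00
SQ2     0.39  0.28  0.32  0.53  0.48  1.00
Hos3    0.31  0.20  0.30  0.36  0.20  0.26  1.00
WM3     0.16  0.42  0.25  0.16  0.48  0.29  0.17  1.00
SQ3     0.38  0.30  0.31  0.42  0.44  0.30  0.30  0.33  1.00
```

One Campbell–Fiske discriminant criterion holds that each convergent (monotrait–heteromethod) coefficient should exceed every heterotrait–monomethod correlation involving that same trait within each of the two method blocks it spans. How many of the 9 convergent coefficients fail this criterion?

Each convergent coefficient versus the relevant comparison correlations:
Hos (methods 1·2): 0.49 vs {0.32, 0.45, 0.45, 0.53} → fail.
Hos (methods 1·3): 0.31 vs {0.32, 0.17, 0.45, 0.30} → fail.
Hos (methods 2·3): 0.36 vs {0.45, 0.17, 0.53, 0.30} → fail.
WM (methods 1·2): 0.61 vs {0.32, 0.45, 0.46, 0.48} → pass.
WM (methods 1·3): 0.42 vs {0.32, 0.17, 0.46, 0.33} → fail.
WM (methods 2·3): 0.48 vs {0.45, 0.17, 0.48, 0.33} → fail.
SQ (methods 1·2): 0.32 vs {0.45, 0.53, 0.46, 0.48} → fail.
SQ (methods 1·3): 0.31 vs {0.45, 0.30, 0.46, 0.33} → fail.
SQ (methods 2·3): 0.30 vs {0.53, 0.30, 0.48, 0.33} → fail.
8 of 9 fail.

8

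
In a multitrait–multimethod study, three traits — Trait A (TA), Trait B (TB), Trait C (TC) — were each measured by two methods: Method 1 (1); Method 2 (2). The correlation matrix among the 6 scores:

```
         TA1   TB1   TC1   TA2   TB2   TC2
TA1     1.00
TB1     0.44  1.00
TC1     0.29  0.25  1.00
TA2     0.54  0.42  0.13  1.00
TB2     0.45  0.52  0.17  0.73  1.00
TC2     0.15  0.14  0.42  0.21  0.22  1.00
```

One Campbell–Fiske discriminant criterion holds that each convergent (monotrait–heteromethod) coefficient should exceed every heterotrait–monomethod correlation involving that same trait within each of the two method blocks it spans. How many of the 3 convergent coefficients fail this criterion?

2

Convergent coefficients and their comparison sets:
TA (methods 1·2): 0.54 vs {0.44, 0.73, 0.29, 0.21} → fail.
TB (methods 1·2): 0.52 vs {0.44, 0.73, 0.25, 0.22} → fail.
TC (methods 1·2): 0.42 vs {0.29, 0.21, 0.25, 0.22} → pass.
2 of 3 fail.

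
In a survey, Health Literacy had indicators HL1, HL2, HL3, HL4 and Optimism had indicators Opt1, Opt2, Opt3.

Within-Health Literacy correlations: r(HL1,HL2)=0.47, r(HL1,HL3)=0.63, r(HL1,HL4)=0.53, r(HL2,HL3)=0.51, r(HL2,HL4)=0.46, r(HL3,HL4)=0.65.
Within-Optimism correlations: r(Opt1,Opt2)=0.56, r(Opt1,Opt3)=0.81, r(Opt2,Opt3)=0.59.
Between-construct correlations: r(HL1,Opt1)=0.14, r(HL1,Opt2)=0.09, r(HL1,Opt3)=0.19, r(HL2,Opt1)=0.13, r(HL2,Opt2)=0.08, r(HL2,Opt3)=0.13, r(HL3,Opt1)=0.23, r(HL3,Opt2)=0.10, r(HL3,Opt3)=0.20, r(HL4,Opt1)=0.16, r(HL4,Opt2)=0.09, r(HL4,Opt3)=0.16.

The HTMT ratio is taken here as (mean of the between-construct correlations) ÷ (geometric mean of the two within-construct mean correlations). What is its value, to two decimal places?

Between-construct mean = 1.70/12 = 0.1417.
Mean within-HL = 3.25/6 = 0.5417; mean within-Opt = 1.96/3 = 0.6533.
Geometric mean = √(0.5417 × 0.6533) = 0.5949.
HTMT = 0.1417 / 0.5949 = 0.24.

0.24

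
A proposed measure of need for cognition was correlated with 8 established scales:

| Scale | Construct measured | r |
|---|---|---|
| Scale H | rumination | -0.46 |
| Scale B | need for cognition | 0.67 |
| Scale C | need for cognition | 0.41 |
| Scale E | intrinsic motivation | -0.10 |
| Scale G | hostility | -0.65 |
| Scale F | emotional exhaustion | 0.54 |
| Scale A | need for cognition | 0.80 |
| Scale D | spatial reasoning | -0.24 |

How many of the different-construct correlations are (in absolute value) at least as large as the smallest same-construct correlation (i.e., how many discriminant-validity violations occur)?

Convergent (same construct = need for cognition): Scale B, Scale C, Scale A.
Smallest convergent = 0.41. Discriminant |r|: 0.46, 0.10, 0.65, 0.54, 0.24; count ≥ 0.41 → 3.

3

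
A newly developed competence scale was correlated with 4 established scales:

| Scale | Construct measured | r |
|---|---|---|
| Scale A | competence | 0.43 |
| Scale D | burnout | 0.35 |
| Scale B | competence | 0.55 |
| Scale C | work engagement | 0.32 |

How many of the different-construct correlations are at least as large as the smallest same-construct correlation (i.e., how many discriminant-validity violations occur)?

Convergent (same construct = competence): Scale A, Scale B.
Smallest convergent = 0.43. Discriminant values: 0.35, 0.32; count ≥ 0.43 → 0.

0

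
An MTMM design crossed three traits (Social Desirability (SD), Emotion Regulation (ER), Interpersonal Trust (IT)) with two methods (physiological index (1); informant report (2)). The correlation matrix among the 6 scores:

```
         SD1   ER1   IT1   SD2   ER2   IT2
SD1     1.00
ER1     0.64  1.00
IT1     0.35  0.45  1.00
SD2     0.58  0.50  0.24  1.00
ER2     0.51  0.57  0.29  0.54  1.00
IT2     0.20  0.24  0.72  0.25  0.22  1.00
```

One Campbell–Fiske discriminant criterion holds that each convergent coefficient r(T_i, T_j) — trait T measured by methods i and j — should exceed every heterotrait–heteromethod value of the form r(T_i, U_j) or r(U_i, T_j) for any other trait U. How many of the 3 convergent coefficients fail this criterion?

0

Each convergent coefficient versus the relevant comparison correlations:
SD (methods 1·2): 0.58 vs {0.51, 0.50, 0.20, 0.24} → pass.
ER (methods 1·2): 0.57 vs {0.50, 0.51, 0.24, 0.29} → pass.
IT (methods 1·2): 0.72 vs {0.24, 0.20, 0.29, 0.24} → pass.
0 of 3 fail.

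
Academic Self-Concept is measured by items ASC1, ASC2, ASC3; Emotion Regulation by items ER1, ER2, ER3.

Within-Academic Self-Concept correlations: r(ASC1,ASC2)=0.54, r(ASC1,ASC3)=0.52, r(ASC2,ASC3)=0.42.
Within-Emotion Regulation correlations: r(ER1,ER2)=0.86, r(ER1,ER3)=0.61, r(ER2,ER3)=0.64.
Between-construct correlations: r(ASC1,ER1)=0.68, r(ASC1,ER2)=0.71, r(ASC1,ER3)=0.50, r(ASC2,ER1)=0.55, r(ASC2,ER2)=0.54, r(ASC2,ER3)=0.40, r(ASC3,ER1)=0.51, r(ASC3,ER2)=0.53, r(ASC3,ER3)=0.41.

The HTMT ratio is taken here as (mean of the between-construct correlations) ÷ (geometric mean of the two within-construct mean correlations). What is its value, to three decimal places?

0.911

Between-construct mean = 4.83/9 = 0.5367.
Mean within-ASC = 1.48/3 = 0.4933; mean within-ER = 2.11/3 = 0.7033.
Geometric mean = √(0.4933 × 0.7033) = 0.5890.
HTMT = 0.5367 / 0.5890 = 0.911.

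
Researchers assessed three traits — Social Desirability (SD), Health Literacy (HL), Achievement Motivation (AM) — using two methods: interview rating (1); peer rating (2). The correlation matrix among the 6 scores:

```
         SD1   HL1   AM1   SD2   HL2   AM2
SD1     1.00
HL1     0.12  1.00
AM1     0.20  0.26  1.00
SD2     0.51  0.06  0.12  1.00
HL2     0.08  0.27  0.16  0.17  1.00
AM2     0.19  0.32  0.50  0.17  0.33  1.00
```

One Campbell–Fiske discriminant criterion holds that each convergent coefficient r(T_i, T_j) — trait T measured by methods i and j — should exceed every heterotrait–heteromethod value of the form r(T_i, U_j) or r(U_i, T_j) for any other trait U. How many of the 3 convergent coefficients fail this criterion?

Checking each validity diagonal entry against its comparison values:
SD (methods 1·2): 0.51 vs {0.08, 0.06, 0.19, 0.12} → pass.
HL (methods 1·2): 0.27 vs {0.06, 0.08, 0.32, 0.16} → fail.
AM (methods 1·2): 0.50 vs {0.12, 0.19, 0.16, 0.32} → pass.
1 of 3 fail.

1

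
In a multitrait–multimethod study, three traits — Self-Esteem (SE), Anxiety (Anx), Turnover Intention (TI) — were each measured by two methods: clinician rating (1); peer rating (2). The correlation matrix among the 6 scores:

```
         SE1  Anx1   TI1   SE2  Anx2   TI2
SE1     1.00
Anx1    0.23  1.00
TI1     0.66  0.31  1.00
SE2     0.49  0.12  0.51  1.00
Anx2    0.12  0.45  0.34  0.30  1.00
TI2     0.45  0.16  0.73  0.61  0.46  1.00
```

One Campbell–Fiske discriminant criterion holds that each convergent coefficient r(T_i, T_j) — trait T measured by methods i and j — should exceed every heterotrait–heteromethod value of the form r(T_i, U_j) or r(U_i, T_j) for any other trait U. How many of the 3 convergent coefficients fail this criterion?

1

Convergent coefficients and their comparison sets:
SE (methods 1·2): 0.49 vs {0.12, 0.12, 0.45, 0.51} → fail.
Anx (methods 1·2): 0.45 vs {0.12, 0.12, 0.16, 0.34} → pass.
TI (methods 1·2): 0.73 vs {0.51, 0.45, 0.34, 0.16} → pass.
1 of 3 fail.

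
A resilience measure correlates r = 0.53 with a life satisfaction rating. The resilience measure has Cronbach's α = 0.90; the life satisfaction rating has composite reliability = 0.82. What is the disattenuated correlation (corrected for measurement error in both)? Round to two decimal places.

0.62

r_true = r_obs / √(r_xx · r_yy) = 0.53 / √(0.90 × 0.82) = 0.53 / √0.7380 = 0.53 / 0.8591 ≈ 0.62.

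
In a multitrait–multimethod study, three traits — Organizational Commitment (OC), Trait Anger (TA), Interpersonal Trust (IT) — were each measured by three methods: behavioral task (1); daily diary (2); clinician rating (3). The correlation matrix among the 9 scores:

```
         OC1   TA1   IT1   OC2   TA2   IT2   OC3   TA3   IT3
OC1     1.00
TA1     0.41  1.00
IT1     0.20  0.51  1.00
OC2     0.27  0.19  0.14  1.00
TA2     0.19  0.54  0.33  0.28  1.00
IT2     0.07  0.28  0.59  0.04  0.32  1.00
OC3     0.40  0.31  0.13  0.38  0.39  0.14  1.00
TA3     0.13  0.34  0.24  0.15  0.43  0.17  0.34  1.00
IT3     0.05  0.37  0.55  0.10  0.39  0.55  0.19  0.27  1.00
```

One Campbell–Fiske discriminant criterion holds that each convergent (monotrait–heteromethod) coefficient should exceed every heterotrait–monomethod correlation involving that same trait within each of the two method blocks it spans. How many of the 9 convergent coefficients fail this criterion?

Checking each validity diagonal entry against its comparison values:
OC (methods 1·2): 0.27 vs {0.41, 0.28, 0.20, 0.04} → fail.
OC (methods 1·3): 0.40 vs {0.41, 0.34, 0.20, 0.19} → fail.
OC (methods 2·3): 0.38 vs {0.28, 0.34, 0.04, 0.19} → pass.
TA (methods 1·2): 0.54 vs {0.41, 0.28, 0.51, 0.32} → pass.
TA (methods 1·3): 0.34 vs {0.41, 0.34, 0.51, 0.27} → fail.
TA (methods 2·3): 0.43 vs {0.28, 0.34, 0.32, 0.27} → pass.
IT (methods 1·2): 0.59 vs {0.20, 0.04, 0.51, 0.32} → pass.
IT (methods 1·3): 0.55 vs {0.20, 0.19, 0.51, 0.27} → pass.
IT (methods 2·3): 0.55 vs {0.04, 0.19, 0.32, 0.27} → pass.
3 of 9 fail.

3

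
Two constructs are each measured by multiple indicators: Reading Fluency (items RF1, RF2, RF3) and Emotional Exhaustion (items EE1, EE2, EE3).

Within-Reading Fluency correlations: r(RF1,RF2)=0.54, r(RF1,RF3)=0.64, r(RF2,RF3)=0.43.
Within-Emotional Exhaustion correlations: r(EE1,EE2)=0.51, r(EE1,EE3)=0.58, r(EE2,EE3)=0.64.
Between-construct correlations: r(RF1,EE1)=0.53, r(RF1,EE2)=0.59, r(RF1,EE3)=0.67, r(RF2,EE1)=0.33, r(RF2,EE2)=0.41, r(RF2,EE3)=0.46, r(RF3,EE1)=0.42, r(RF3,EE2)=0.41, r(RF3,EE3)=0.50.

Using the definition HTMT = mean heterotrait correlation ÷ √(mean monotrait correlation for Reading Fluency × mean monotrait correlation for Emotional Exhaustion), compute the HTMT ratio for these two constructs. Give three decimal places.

Mean heterotrait r = 4.32/9 = 0.4800.
Mean within-RF = 1.61/3 = 0.5367; mean within-EE = 1.73/3 = 0.5767.
Geometric mean = √(0.5367 × 0.5767) = 0.5563.
HTMT = 0.4800 / 0.5563 = 0.863.

0.863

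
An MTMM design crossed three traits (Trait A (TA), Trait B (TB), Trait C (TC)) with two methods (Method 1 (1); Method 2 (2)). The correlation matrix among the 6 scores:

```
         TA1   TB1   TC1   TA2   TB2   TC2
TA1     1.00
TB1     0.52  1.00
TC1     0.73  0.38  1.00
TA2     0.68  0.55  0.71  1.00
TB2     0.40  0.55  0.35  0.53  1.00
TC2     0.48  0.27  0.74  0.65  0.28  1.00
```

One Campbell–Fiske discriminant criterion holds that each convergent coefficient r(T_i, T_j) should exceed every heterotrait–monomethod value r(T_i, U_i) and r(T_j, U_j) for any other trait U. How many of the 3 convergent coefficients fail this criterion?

1

Each convergent coefficient versus the relevant comparison correlations:
TA (methods 1·2): 0.68 vs {0.52, 0.53, 0.73, 0.65} → fail.
TB (methods 1·2): 0.55 vs {0.52, 0.53, 0.38, 0.28} → pass.
TC (methods 1·2): 0.74 vs {0.73, 0.65, 0.38, 0.28} → pass.
1 of 3 fail.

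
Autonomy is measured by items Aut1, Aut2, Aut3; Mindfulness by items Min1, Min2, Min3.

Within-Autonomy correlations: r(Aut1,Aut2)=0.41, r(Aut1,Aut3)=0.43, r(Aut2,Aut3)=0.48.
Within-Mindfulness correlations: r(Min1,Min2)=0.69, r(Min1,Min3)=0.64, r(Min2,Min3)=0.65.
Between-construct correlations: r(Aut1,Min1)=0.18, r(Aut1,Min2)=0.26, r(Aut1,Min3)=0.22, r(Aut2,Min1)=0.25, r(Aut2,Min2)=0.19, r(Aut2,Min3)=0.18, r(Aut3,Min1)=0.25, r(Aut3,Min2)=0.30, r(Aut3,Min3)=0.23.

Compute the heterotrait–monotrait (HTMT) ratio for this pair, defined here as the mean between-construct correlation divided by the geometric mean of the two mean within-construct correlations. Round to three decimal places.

Between-construct mean = 2.06/9 = 0.2289.
Mean within-Aut = 1.32/3 = 0.4400; mean within-Min = 1.98/3 = 0.6600.
Geometric mean = √(0.4400 × 0.6600) = 0.5389.
HTMT = 0.2289 / 0.5389 = 0.425.

0.425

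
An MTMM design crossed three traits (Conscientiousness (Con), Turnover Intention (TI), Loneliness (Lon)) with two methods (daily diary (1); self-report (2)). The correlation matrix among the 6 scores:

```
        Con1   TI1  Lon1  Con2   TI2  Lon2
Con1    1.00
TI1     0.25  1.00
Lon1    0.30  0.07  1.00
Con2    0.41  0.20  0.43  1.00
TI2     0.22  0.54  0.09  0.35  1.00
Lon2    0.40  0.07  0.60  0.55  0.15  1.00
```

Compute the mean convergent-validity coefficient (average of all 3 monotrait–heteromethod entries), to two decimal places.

0.52

Convergent values: 0.41, 0.54, 0.60; mean = 1.55/3 = 0.52.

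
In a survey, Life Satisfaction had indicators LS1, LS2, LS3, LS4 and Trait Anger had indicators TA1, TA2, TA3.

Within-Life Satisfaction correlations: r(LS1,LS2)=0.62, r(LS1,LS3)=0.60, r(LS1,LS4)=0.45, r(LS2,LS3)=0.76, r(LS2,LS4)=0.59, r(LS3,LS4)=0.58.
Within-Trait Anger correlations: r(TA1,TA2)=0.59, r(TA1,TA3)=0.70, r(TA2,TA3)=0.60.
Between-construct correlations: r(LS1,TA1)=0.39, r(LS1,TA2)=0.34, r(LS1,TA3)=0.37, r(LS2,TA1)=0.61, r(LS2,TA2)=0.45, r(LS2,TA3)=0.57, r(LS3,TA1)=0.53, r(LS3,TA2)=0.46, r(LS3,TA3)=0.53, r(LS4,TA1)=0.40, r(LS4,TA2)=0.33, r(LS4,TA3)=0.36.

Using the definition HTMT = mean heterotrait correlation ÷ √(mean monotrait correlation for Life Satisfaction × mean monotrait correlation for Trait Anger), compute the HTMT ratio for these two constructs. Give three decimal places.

Mean heterotrait r = 5.34/12 = 0.4450.
Mean within-LS = 3.60/6 = 0.6000; mean within-TA = 1.89/3 = 0.6300.
Geometric mean = √(0.6000 × 0.6300) = 0.6148.
HTMT = 0.4450 / 0.6148 = 0.724.

0.724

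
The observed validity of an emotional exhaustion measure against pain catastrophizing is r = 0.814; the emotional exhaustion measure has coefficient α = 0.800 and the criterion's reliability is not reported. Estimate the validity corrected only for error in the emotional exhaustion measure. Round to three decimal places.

0.910

Single correction: r_c = r_obs / √r_xx = 0.814 / √0.800 = 0.814 / 0.8944 ≈ 0.910.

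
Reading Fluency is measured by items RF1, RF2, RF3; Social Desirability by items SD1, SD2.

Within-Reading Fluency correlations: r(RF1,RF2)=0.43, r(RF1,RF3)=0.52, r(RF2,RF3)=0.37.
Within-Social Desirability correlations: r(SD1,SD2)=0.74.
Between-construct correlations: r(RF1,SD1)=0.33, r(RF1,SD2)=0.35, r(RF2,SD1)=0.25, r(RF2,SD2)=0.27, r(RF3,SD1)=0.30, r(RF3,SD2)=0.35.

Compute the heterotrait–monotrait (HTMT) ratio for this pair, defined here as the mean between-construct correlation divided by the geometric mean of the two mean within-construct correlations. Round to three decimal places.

0.540

Mean heterotrait r = 1.85/6 = 0.3083.
Mean within-RF = 1.32/3 = 0.4400; mean within-SD = 0.74/1 = 0.7400.
Geometric mean = √(0.4400 × 0.7400) = 0.5706.
HTMT = 0.3083 / 0.5706 = 0.540.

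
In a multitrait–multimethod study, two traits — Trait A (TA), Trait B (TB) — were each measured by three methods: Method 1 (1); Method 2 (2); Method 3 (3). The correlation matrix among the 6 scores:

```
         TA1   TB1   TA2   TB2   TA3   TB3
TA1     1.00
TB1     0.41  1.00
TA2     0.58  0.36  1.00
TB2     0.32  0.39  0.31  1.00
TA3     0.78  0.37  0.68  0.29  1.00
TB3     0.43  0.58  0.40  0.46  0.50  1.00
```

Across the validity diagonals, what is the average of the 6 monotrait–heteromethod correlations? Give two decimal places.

Convergent values: 0.58, 0.78, 0.68, 0.39, 0.58, 0.46; mean = 3.47/6 = 0.58.

0.58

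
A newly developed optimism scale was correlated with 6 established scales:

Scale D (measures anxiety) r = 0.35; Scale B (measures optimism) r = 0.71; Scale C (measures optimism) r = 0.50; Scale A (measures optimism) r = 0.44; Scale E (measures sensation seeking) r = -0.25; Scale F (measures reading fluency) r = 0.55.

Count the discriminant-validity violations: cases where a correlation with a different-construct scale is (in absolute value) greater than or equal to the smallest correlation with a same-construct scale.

1

Convergent (same construct = optimism): Scale B, Scale C, Scale A.
Smallest convergent = 0.44. Discriminant |r|: 0.35, 0.25, 0.55; count ≥ 0.44 → 1.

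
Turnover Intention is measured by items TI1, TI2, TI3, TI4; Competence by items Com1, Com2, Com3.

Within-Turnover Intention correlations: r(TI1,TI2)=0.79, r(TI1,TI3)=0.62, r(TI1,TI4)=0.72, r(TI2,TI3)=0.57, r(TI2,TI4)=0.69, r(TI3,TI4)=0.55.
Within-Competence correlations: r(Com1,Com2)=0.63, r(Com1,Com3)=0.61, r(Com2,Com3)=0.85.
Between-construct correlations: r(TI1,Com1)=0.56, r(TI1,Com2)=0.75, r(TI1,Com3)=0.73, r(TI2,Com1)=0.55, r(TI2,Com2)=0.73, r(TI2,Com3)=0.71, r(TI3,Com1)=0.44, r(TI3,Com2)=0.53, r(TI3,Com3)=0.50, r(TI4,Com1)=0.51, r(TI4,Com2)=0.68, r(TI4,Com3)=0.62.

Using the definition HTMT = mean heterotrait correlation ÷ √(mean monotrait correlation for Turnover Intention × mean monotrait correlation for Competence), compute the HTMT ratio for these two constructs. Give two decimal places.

Mean between = 7.31/12 = 0.6092.
Mean within-TI = 3.94/6 = 0.6567; mean within-Com = 2.09/3 = 0.6967.
Geometric mean = √(0.6567 × 0.6967) = 0.6764.
HTMT = 0.6092 / 0.6764 = 0.90.

0.90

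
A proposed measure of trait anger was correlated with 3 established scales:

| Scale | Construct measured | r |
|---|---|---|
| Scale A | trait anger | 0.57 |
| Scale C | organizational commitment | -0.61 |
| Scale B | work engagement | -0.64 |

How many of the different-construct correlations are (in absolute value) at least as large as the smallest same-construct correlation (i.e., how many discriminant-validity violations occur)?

2

Convergent (same construct = trait anger): Scale A.
Smallest convergent = 0.57. Discriminant |r|: 0.61, 0.64; count ≥ 0.57 → 2.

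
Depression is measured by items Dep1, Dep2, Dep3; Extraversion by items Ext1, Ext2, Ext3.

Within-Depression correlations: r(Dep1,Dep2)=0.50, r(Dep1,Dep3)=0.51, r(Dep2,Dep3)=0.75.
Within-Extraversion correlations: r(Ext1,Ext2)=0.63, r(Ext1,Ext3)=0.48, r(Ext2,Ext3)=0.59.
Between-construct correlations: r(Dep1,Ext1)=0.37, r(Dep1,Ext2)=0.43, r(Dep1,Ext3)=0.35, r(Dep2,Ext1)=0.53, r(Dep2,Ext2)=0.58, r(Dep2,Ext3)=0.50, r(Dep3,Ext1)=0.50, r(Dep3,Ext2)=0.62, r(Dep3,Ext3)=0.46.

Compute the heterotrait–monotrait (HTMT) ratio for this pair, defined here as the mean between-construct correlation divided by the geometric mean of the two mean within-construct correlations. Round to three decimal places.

Mean between = 4.34/9 = 0.4822.
Mean within-Dep = 1.76/3 = 0.5867; mean within-Ext = 1.70/3 = 0.5667.
Geometric mean = √(0.5867 × 0.5667) = 0.5766.
HTMT = 0.4822 / 0.5766 = 0.836.

0.836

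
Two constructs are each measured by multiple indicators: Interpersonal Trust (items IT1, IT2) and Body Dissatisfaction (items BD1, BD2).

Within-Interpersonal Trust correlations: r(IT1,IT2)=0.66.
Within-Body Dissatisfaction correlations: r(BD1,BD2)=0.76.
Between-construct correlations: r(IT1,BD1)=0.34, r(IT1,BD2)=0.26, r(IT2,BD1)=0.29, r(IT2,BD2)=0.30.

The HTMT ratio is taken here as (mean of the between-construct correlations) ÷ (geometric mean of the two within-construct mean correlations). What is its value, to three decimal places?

0.420

Between-construct mean = 1.19/4 = 0.2975.
Mean within-IT = 0.66/1 = 0.6600; mean within-BD = 0.76/1 = 0.7600.
Geometric mean = √(0.6600 × 0.7600) = 0.7082.
HTMT = 0.2975 / 0.7082 = 0.420.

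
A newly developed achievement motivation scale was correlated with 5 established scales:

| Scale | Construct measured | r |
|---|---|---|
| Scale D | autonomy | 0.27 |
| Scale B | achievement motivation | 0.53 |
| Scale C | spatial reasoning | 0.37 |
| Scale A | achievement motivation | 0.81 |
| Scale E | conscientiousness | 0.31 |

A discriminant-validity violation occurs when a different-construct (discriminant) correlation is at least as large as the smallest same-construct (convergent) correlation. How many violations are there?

0

Convergent (same construct = achievement motivation): Scale B, Scale A.
Smallest convergent = 0.53. Discriminant values: 0.27, 0.37, 0.31; count ≥ 0.53 → 0.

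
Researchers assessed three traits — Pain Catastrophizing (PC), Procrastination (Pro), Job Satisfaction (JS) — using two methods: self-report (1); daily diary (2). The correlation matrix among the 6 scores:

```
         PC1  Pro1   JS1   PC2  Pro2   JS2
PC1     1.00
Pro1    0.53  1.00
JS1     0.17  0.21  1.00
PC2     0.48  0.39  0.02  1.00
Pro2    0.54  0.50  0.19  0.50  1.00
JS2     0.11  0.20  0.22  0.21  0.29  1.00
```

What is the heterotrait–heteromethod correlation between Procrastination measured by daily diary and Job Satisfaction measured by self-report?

0.19

Different traits and methods: r(Pro2, JS1) = 0.19.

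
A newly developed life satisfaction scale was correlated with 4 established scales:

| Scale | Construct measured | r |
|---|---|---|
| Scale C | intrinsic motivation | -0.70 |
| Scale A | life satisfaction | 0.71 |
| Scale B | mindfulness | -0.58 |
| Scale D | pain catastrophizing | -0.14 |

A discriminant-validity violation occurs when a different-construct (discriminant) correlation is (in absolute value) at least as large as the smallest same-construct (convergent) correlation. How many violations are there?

Convergent (same construct = life satisfaction): Scale A.
Smallest convergent = 0.71. Discriminant |r|: 0.70, 0.58, 0.14; count ≥ 0.71 → 0.

0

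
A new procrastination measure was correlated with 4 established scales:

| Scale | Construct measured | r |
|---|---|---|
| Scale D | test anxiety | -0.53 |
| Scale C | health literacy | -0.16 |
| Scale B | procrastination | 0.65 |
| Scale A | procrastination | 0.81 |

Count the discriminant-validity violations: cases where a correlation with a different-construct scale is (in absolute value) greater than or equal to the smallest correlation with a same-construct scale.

Convergent (same construct = procrastination): Scale B, Scale A.
Smallest convergent = 0.65. Discriminant |r|: 0.53, 0.16; count ≥ 0.65 → 0.

0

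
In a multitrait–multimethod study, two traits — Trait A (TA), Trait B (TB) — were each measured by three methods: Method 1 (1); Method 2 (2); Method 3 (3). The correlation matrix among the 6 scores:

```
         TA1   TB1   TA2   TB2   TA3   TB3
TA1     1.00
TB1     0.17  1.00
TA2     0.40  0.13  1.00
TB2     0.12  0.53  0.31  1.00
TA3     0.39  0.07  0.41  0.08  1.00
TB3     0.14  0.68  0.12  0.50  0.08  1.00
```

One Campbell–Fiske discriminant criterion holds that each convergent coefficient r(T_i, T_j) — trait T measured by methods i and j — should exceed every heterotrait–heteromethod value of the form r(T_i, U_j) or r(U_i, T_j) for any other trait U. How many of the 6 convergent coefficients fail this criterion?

0

Convergent coefficients and their comparison sets:
TA (methods 1·2): 0.40 vs {0.12, 0.13} → pass.
TA (methods 1·3): 0.39 vs {0.14, 0.07} → pass.
TA (methods 2·3): 0.41 vs {0.12, 0.08} → pass.
TB (methods 1·2): 0.53 vs {0.13, 0.12} → pass.
TB (methods 1·3): 0.68 vs {0.07, 0.14} → pass.
TB (methods 2·3): 0.50 vs {0.08, 0.12} → pass.
0 of 6 fail.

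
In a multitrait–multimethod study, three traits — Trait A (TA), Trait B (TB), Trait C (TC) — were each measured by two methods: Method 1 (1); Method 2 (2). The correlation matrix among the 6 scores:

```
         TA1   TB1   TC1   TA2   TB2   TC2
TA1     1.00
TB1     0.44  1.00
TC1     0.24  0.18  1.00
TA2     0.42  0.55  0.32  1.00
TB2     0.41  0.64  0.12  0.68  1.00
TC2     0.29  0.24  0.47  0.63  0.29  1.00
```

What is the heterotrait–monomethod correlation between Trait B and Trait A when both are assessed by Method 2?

0.68

Different traits, same method: r(TB2, TA2) = 0.68.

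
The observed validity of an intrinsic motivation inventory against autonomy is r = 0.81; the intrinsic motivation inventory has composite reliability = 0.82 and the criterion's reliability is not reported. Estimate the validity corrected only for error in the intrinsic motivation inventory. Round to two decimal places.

0.89

Single correction: r_c = r_obs / √r_xx = 0.81 / √0.82 = 0.81 / 0.9055 ≈ 0.89.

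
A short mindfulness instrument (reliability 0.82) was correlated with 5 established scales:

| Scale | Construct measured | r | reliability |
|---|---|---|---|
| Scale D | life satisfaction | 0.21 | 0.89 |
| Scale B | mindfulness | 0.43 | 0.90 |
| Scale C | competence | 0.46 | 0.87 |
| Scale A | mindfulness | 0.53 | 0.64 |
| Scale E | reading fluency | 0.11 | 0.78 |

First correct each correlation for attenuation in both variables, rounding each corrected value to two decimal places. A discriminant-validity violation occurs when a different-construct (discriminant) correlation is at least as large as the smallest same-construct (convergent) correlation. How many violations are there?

Disattenuated r (r / √(r_scale · r_new)):
  Scale D (disc): 0.21 / √(0.89·0.82) = 0.25
  Scale B (conv): 0.43 / √(0.90·0.82) = 0.50
  Scale C (disc): 0.46 / √(0.87·0.82) = 0.54
  Scale A (conv): 0.53 / √(0.64·0.82) = 0.73
  Scale E (disc): 0.11 / √(0.78·0.82) = 0.14
Smallest convergent = 0.50. Discriminant values: 0.25, 0.54, 0.14; count ≥ 0.50 → 1.

1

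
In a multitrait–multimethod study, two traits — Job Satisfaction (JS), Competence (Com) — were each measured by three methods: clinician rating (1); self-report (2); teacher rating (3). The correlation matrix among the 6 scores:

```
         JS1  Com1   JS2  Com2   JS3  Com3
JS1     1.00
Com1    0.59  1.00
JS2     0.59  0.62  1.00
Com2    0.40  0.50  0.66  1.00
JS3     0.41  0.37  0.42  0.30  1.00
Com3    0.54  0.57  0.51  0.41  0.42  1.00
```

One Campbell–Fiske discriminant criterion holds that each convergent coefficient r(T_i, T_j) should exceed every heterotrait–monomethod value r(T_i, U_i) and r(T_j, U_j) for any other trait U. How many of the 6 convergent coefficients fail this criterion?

Convergent coefficients and their comparison sets:
JS (methods 1·2): 0.59 vs {0.59, 0.66} → fail.
JS (methods 1·3): 0.41 vs {0.59, 0.42} → fail.
JS (methods 2·3): 0.42 vs {0.66, 0.42} → fail.
Com (methods 1·2): 0.50 vs {0.59, 0.66} → fail.
Com (methods 1·3): 0.57 vs {0.59, 0.42} → fail.
Com (methods 2·3): 0.41 vs {0.66, 0.42} → fail.
6 of 6 fail.

6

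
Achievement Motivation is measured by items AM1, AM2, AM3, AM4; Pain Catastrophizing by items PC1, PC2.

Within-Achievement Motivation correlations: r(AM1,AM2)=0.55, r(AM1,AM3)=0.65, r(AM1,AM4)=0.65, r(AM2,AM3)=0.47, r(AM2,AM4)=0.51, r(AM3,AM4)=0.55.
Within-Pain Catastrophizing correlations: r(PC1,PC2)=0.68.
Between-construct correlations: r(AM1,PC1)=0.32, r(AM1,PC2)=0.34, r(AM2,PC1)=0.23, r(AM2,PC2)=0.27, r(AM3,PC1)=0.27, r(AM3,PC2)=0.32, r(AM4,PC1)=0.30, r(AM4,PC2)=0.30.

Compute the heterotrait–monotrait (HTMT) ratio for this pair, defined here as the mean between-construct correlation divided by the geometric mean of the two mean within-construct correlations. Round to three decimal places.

Between-construct mean = 2.35/8 = 0.2938.
Mean within-AM = 3.38/6 = 0.5633; mean within-PC = 0.68/1 = 0.6800.
Geometric mean = √(0.5633 × 0.6800) = 0.6189.
HTMT = 0.2938 / 0.6189 = 0.475.

0.475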